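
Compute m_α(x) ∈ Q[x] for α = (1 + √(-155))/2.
m_α(x) = x^2 - x + 39

From 2α - 1 = √(-155), squaring gives (2α - 1)^2 = -155, i.e. 4α^2 - 4α + 1 = -155, so α^2 - α + (1 + 155)/4 = 0. Since -155 ≡ 1 (mod 4), (1 + 155)/4 = 39 ∈ Z. The polynomial x^2 - x + 39 has discriminant 1 - 4·(39) = -155, which is not a perfect square in Q (d = -155 is squarefree and ≠ 1), so x^2 - x + 39 is irreducible over Q. It is the minimal polynomial of α.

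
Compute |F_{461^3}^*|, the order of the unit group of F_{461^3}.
|F_{461^3}^*| = 97972180

F_{461^3} has 461^3 = 97972181 elements; its multiplicative group consists of all nonzero elements, so |F_{461^3}^*| = 97972181 - 1 = 97972180. (It is cyclic since any finite subgroup of the multiplicative group of a field is cyclic.)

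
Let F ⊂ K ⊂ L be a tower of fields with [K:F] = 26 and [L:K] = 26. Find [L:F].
[L:F] = 676

The tower law says that for any tower of field extensions F ⊂ K ⊂ L with finite degrees, [L:F] = [L:K] · [K:F]. Here this gives [L:F] = 26 · 26 = 676.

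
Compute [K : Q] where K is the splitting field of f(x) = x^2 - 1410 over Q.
[K : Q] = 2

f(x) = x^2 - 1410 factors as (x - √1410)(x + √1410). The splitting field is K = Q(√1410). Since 1410 is squarefree and > 1, it is not a perfect square, so x^2 - 1410 is irreducible over Q and [Q(√1410) : Q] = 2. Hence [K : Q] = 2.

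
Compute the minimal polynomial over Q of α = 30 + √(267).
m_α(x) = x^2 - 60x + 633

From α - 30 = √(267), squaring gives (α - 30)^2 = 267, i.e. α^2 - 60α + 900 = 267, so α^2 - 60α + 633 = 0. The discriminant of x^2 - 60x + 633 is (-60)^2 - 4·(633) = 3600 - 2532 = 1068, and 4·(267) is not a perfect square in Q since 267 is squarefree and ≠ 1. Hence x^2 - 60x + 633 is irreducible over Q and is the minimal polynomial of α.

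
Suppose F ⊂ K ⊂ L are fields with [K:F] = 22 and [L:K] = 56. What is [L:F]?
[L:F] = 1232

The tower law says that for any tower of field extensions F ⊂ K ⊂ L with finite degrees, [L:F] = [L:K] · [K:F]. Here this gives [L:F] = 56 · 22 = 1232.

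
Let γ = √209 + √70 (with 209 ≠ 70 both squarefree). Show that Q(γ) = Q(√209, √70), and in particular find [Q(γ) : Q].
[Q(γ) : Q] = 4 (equivalently, Q(γ) = Q(√209, √70))

Obviously Q(γ) ⊆ Q(√209, √70), and [Q(√209, √70):Q] = 4 (since 209, 70 are distinct squarefree integers > 1 with 14630 not a perfect square). To show equality we compute the minimal polynomial of γ. From γ = √209 + √70: γ^2 = 209 + 2√(14630) + 70 = 279 + 2√(14630), so γ^2 - 279 = 2√(14630); squaring, (γ^2 - 279)^2 = 4·14630, i.e. γ^4 - 558γ^2 + 77841 - 58520 = 0, i.e. γ^4 - 558γ^2 + 19321 = 0. So γ is a root of x^4 - 558x^2 + 19321. This polynomial is irreducible over Q: it has no rational root (each ±√209 ± √70 is irrational), and any factorization into two quadratics over Q would force √(14630) ∈ Q (pairing opposite roots) or √209, √70 ∈ Q (other pairings), all impossible. Hence [Q(γ):Q] = 4 = [Q(√209, √70):Q], so Q(γ) = Q(√209, √70).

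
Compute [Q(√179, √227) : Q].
[Q(√179, √227) : Q] = 4

[Q(√179):Q] = 2 (min poly x^2 - 179, irreducible since 179 is squarefree > 1). For the top step, suppose √227 ∈ Q(√179), say √227 = c + d√179 with c, d ∈ Q. Squaring: 227 = c^2 + 179d^2 + 2cd√179. Since √179 ∉ Q this forces 2cd = 0. If d = 0 then √227 = c ∈ Q, contradicting 227 squarefree > 1. If c = 0 then 227 = 179d^2, so 179·227 = (179d)^2 is a perfect square in Q — but 179·227 = 40633 is not a perfect square (since 179 and 227 are distinct squarefree integers). Contradiction. Hence √227 ∉ Q(√179), so x^2 - 227 stays irreducible over Q(√179) and [Q(√179, √227) : Q(√179)] = 2. By the tower law, [Q(√179, √227) : Q] = 2 · 2 = 4.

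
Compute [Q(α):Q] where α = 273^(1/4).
[Q(α):Q] = 4

α is a root of x^4 - 273. By Eisenstein's criterion at the prime p = 3 (which divides the constant term 273 but p^2 = 9 does not, since 273 is squarefree), x^4 - 273 is irreducible over Q. Hence [Q(α):Q] = 4.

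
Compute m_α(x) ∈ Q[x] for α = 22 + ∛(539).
m_α(x) = x^3 - 66x^2 + 1452x - 11187

Set β = α - 22 = ∛(539), so β^3 = 539. Then (α - 22)^3 - 539 = 0, i.e. α is a root of g(x) = (x - 22)^3 - 539 = x^3 - 66x^2 + 1452x - 11187. Since g(x) = h(x - 22) where h(x) = x^3 - 539, and h is irreducible over Q (because 539 is not a perfect cube, so h has no rational root, and a monic cubic with no rational root is irreducible), g is also irreducible (irreducibility is preserved under the substitution x → x - 22). Hence m_α(x) = x^3 - 66x^2 + 1452x - 11187.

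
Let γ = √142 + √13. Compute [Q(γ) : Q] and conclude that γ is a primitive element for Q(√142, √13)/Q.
[Q(γ) : Q] = 4 (equivalently, Q(γ) = Q(√142, √13))

Obviously Q(γ) ⊆ Q(√142, √13), and [Q(√142, √13):Q] = 4 (since 142, 13 are distinct squarefree integers > 1 with 1846 not a perfect square). To show equality we compute the minimal polynomial of γ. From γ = √142 + √13: γ^2 = 142 + 2√(1846) + 13 = 155 + 2√(1846), so γ^2 - 155 = 2√(1846); squaring, (γ^2 - 155)^2 = 4·1846, i.e. γ^4 - 310γ^2 + 24025 - 7384 = 0, i.e. γ^4 - 310γ^2 + 16641 = 0. So γ is a root of x^4 - 310x^2 + 16641. This polynomial is irreducible over Q: it has no rational root (each ±√142 ± √13 is irrational), and any factorization into two quadratics over Q would force √(1846) ∈ Q (pairing opposite roots) or √142, √13 ∈ Q (other pairings), all impossible. Hence [Q(γ):Q] = 4 = [Q(√142, √13):Q], so Q(γ) = Q(√142, √13).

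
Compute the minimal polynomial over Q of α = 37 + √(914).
m_α(x) = x^2 - 74x + 455

From α - 37 = √(914), squaring gives (α - 37)^2 = 914, i.e. α^2 - 74α + 1369 = 914, so α^2 - 74α + 455 = 0. The discriminant of x^2 - 74x + 455 is (-74)^2 - 4·(455) = 5476 - 1820 = 3656, and 4·(914) is not a perfect square in Q since 914 is squarefree and ≠ 1. Hence x^2 - 74x + 455 is irreducible over Q and is the minimal polynomial of α.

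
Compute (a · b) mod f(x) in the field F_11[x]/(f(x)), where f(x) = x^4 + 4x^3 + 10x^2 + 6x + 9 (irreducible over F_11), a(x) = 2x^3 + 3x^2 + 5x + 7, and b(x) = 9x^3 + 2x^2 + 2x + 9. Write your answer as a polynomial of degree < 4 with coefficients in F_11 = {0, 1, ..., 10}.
a · b ≡ x^3 + 9x^2 + 7x + 9 (mod f(x))

Multiply in F_11[x]: a(x)·b(x) = (2x^3 + 3x^2 + 5x + 7)·(9x^3 + 2x^2 + 2x + 9) = 7x^6 + 9x^5 + 9x^3 + 7x^2 + 4x + 8. This has degree ≥ 4, so divide by f(x) over F_11: 7x^6 + 9x^5 + 9x^3 + 7x^2 + 4x + 8 = (7x^2 + 3x + 6)·(x^4 + 4x^3 + 10x^2 + 6x + 9) + (x^3 + 9x^2 + 7x + 9). Hence a·b ≡ x^3 + 9x^2 + 7x + 9 (mod f). (F_11[x]/(f) is a field with 11^4 = 14641 elements since f is irreducible of degree 4.)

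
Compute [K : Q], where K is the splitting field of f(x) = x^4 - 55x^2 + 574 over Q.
[K : Q] = 4

Solving the quadratic in x^2: x^2 = (55 ± √(55^2 - 4·574))/2 = (55 ± √729)/2 = (55 ± 27)/2, giving x^2 = 41 or x^2 = 14. So f(x) = (x^2 - 41)(x^2 - 14) and the roots of f are ±√41, ±√14. Hence the splitting field is K = Q(√41, √14). Since 41 and 14 are distinct squarefree integers > 1, their product 574 is not a perfect square, so √14 ∉ Q(√41). By the tower law [K:Q] = [Q(√41,√14):Q(√41)] · [Q(√41):Q] = 2 · 2 = 4.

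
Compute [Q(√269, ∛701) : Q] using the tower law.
[Q(√269, ∛701) : Q] = 6

Let L = Q(√269, ∛701). Since Q(√269) ⊂ L and [Q(√269):Q] = 2, the tower law gives 2 | [L:Q]. Likewise Q(∛701) ⊂ L with [Q(∛701):Q] = 3 (because 701 is not a perfect cube), so 3 | [L:Q]. As gcd(2,3) = 1, [L:Q] is divisible by 6. Conversely L is generated over Q by √269 and ∛701, so [L:Q] ≤ 2·3 = 6. Therefore [Q(√269, ∛701) : Q] = 6.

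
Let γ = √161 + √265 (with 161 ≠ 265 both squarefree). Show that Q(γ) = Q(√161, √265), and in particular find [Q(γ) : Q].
[Q(γ) : Q] = 4 (equivalently, Q(γ) = Q(√161, √265))

Obviously Q(γ) ⊆ Q(√161, √265), and [Q(√161, √265):Q] = 4 (since 161, 265 are distinct squarefree integers > 1 with 42665 not a perfect square). To show equality we compute the minimal polynomial of γ. From γ = √161 + √265: γ^2 = 161 + 2√(42665) + 265 = 426 + 2√(42665), so γ^2 - 426 = 2√(42665); squaring, (γ^2 - 426)^2 = 4·42665, i.e. γ^4 - 852γ^2 + 181476 - 170660 = 0, i.e. γ^4 - 852γ^2 + 10816 = 0. So γ is a root of x^4 - 852x^2 + 10816. This polynomial is irreducible over Q: it has no rational root (each ±√161 ± √265 is irrational), and any factorization into two quadratics over Q would force √(42665) ∈ Q (pairing opposite roots) or √161, √265 ∈ Q (other pairings), all impossible. Hence [Q(γ):Q] = 4 = [Q(√161, √265):Q], so Q(γ) = Q(√161, √265).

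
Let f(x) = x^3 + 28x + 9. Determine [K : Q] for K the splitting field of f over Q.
[K : Q] = 6

By the rational root test, any rational root of the monic integer polynomial f(x) = x^3 + 28x + 9 must be an integer dividing the constant term 9, i.e. one of ±{1, 3, 9}. Evaluating: f(1) = 38, f(-1) = -20, f(3) = 120, f(-3) = -102, f(9) = 990, f(-9) = -972; none is 0, so f has no rational root and is therefore irreducible over Q (a cubic with no linear factor over a field is irreducible). For an irreducible cubic, the Galois group is A_3 or S_3 according as the discriminant disc(f) = -4a^3 - 27b^2 = -4·(28)^3 - 27·(9)^2 = -89995 is or is not a square in Q. Here disc(f) = -89995 is not a perfect square in Q, so the Galois group of f over Q is not contained in A_3 and must be all of S_3. The splitting field has degree |S_3| = 6 over Q, so [K : Q] = 6.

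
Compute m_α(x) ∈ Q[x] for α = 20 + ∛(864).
m_α(x) = x^3 - 60x^2 + 1200x - 8864

Set β = α - 20 = ∛(864), so β^3 = 864. Then (α - 20)^3 - 864 = 0, i.e. α is a root of g(x) = (x - 20)^3 - 864 = x^3 - 60x^2 + 1200x - 8864. Since g(x) = h(x - 20) where h(x) = x^3 - 864, and h is irreducible over Q (because 864 is not a perfect cube, so h has no rational root, and a monic cubic with no rational root is irreducible), g is also irreducible (irreducibility is preserved under the substitution x → x - 20). Hence m_α(x) = x^3 - 60x^2 + 1200x - 8864.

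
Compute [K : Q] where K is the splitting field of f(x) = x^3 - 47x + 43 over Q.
[K : Q] = 6

By the rational root test, any rational root of the monic integer polynomial f(x) = x^3 - 47x + 43 must be an integer dividing the constant term 43, i.e. one of ±{1, 43}. Evaluating: f(1) = -3, f(-1) = 89, f(43) = 77529, f(-43) = -77443; none is 0, so f has no rational root and is therefore irreducible over Q (a cubic with no linear factor over a field is irreducible). For an irreducible cubic, the Galois group is A_3 or S_3 according as the discriminant disc(f) = -4a^3 - 27b^2 = -4·(-47)^3 - 27·(43)^2 = 365369 is or is not a square in Q. Here disc(f) = 365369 is not a perfect square in Q, so the Galois group of f over Q is not contained in A_3 and must be all of S_3. The splitting field has degree |S_3| = 6 over Q, so [K : Q] = 6.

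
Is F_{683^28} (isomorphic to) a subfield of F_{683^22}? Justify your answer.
No: F_{683^28} is not a subfield of F_{683^22}

F_{p^m} embeds in F_{p^n} iff m | n. Here 28 ∤ 22 (since 22 = 0·28 + 22 with remainder 22 ≠ 0), so F_{683^28} is not a subfield of F_{683^22}. Equivalently: if it were, the tower law would give 28 = [F_{683^28}:F_683] dividing [F_{683^22}:F_683] = 22, contradiction.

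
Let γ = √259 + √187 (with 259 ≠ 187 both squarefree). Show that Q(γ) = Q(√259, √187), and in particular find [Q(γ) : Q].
[Q(γ) : Q] = 4 (equivalently, Q(γ) = Q(√259, √187))

Obviously Q(γ) ⊆ Q(√259, √187), and [Q(√259, √187):Q] = 4 (since 259, 187 are distinct squarefree integers > 1 with 48433 not a perfect square). To show equality we compute the minimal polynomial of γ. From γ = √259 + √187: γ^2 = 259 + 2√(48433) + 187 = 446 + 2√(48433), so γ^2 - 446 = 2√(48433); squaring, (γ^2 - 446)^2 = 4·48433, i.e. γ^4 - 892γ^2 + 198916 - 193732 = 0, i.e. γ^4 - 892γ^2 + 5184 = 0. So γ is a root of x^4 - 892x^2 + 5184. This polynomial is irreducible over Q: it has no rational root (each ±√259 ± √187 is irrational), and any factorization into two quadratics over Q would force √(48433) ∈ Q (pairing opposite roots) or √259, √187 ∈ Q (other pairings), all impossible. Hence [Q(γ):Q] = 4 = [Q(√259, √187):Q], so Q(γ) = Q(√259, √187).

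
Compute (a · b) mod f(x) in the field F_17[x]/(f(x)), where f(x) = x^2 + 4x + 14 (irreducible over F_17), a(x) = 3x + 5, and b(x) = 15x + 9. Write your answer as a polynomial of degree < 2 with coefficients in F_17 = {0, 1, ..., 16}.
a · b ≡ 7x + 10 (mod f(x))

Multiply in F_17[x]: a(x)·b(x) = (3x + 5)·(15x + 9) = 11x^2 + 11. This has degree ≥ 2, so divide by f(x) over F_17: 11x^2 + 11 = (11)·(x^2 + 4x + 14) + (7x + 10). Hence a·b ≡ 7x + 10 (mod f). (F_17[x]/(f) is a field with 17^2 = 289 elements since f is irreducible of degree 2.)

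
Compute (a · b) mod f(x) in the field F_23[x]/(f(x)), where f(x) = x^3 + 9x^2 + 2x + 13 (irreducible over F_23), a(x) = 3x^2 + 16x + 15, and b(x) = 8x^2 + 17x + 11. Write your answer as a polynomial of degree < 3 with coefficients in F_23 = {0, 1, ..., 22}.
a · b ≡ 20x^2 + 9x + 2 (mod f(x))

Multiply in F_23[x]: a(x)·b(x) = (3x^2 + 16x + 15)·(8x^2 + 17x + 11) = x^4 + 18x^3 + 11x^2 + 17x + 4. This has degree ≥ 3, so divide by f(x) over F_23: x^4 + 18x^3 + 11x^2 + 17x + 4 = (x + 9)·(x^3 + 9x^2 + 2x + 13) + (20x^2 + 9x + 2). Hence a·b ≡ 20x^2 + 9x + 2 (mod f). (F_23[x]/(f) is a field with 23^3 = 12167 elements since f is irreducible of degree 3.)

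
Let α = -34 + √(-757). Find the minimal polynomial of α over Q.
m_α(x) = x^2 + 68x + 1913

From α + 34 = √(-757), squaring gives (α + 34)^2 = -757, i.e. α^2 + 68α + 1156 = -757, so α^2 + 68α + 1913 = 0. The discriminant of x^2 + 68x + 1913 is (68)^2 - 4·(1913) = 4624 - 7652 = -3028, and 4·(-757) is not a perfect square in Q since -757 is squarefree and ≠ 1. Hence x^2 + 68x + 1913 is irreducible over Q and is the minimal polynomial of α.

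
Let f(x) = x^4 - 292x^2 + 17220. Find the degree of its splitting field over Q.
[K : Q] = 4

Solving the quadratic in x^2: x^2 = (292 ± √(292^2 - 4·17220))/2 = (292 ± √16384)/2 = (292 ± 128)/2, giving x^2 = 82 or x^2 = 210. So f(x) = (x^2 - 82)(x^2 - 210) and the roots of f are ±√82, ±√210. Hence the splitting field is K = Q(√82, √210). Since 82 and 210 are distinct squarefree integers > 1, their product 17220 is not a perfect square, so √210 ∉ Q(√82). By the tower law [K:Q] = [Q(√82,√210):Q(√82)] · [Q(√82):Q] = 2 · 2 = 4.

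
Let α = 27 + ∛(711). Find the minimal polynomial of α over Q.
m_α(x) = x^3 - 81x^2 + 2187x - 20394

Set β = α - 27 = ∛(711), so β^3 = 711. Then (α - 27)^3 - 711 = 0, i.e. α is a root of g(x) = (x - 27)^3 - 711 = x^3 - 81x^2 + 2187x - 20394. Since g(x) = h(x - 27) where h(x) = x^3 - 711, and h is irreducible over Q (because 711 is not a perfect cube, so h has no rational root, and a monic cubic with no rational root is irreducible), g is also irreducible (irreducibility is preserved under the substitution x → x - 27). Hence m_α(x) = x^3 - 81x^2 + 2187x - 20394.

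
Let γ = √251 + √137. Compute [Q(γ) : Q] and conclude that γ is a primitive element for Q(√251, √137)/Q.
[Q(γ) : Q] = 4 (equivalently, Q(γ) = Q(√251, √137))

Obviously Q(γ) ⊆ Q(√251, √137), and [Q(√251, √137):Q] = 4 (since 251, 137 are distinct squarefree integers > 1 with 34387 not a perfect square). To show equality we compute the minimal polynomial of γ. From γ = √251 + √137: γ^2 = 251 + 2√(34387) + 137 = 388 + 2√(34387), so γ^2 - 388 = 2√(34387); squaring, (γ^2 - 388)^2 = 4·34387, i.e. γ^4 - 776γ^2 + 150544 - 137548 = 0, i.e. γ^4 - 776γ^2 + 12996 = 0. So γ is a root of x^4 - 776x^2 + 12996. This polynomial is irreducible over Q: it has no rational root (each ±√251 ± √137 is irrational), and any factorization into two quadratics over Q would force √(34387) ∈ Q (pairing opposite roots) or √251, √137 ∈ Q (other pairings), all impossible. Hence [Q(γ):Q] = 4 = [Q(√251, √137):Q], so Q(γ) = Q(√251, √137).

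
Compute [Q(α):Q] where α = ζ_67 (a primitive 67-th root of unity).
[Q(α):Q] = 66

The minimal polynomial of ζ_67 over Q is the 67-th cyclotomic polynomial Φ_67(x), which is irreducible over Q and has degree φ(67) = 66. Hence [Q(α):Q] = φ(67) = 66.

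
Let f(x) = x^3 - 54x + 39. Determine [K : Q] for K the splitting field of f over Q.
[K : Q] = 6

By the rational root test, any rational root of the monic integer polynomial f(x) = x^3 - 54x + 39 must be an integer dividing the constant term 39, i.e. one of ±{1, 3, 13, 39}. Evaluating: f(1) = -14, f(-1) = 92, f(3) = -96, f(-3) = 174, f(13) = 1534, f(-13) = -1456, f(39) = 57252, f(-39) = -57174; none is 0, so f has no rational root and is therefore irreducible over Q (a cubic with no linear factor over a field is irreducible). For an irreducible cubic, the Galois group is A_3 or S_3 according as the discriminant disc(f) = -4a^3 - 27b^2 = -4·(-54)^3 - 27·(39)^2 = 588789 is or is not a square in Q. Here disc(f) = 588789 is not a perfect square in Q, so the Galois group of f over Q is not contained in A_3 and must be all of S_3. The splitting field has degree |S_3| = 6 over Q, so [K : Q] = 6.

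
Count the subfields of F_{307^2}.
F_{307^2} has 2 subfields

The subfields of F_{p^n} are exactly the fields F_{p^d} for d | n (each is the fixed field of the unique index-d subgroup of Gal(F_{p^n}/F_p) ≅ Z/nZ). The divisors of n = 2 are {1, 2}, giving 2 subfields: F_{307^1}, F_{307^2}.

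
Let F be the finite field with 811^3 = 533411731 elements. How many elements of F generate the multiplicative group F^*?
There are φ(533411730) = 134369280 primitive elements

F_q^* is cyclic of order q - 1 = 533411730. A cyclic group of order m has exactly φ(m) generators. Here m = 533411730 = 2 · 3^5 · 5 · 31 · 73 · 97, so the number of primitive elements is φ(533411730) = 134369280.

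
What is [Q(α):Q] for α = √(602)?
[Q(α):Q] = 2

[Q(α):Q] equals the degree of the minimal polynomial of α. Here α^2 = 602 and x^2 - 602 is irreducible (d = 602 is squarefree, ≠ 1, hence not a square), so deg(m_α) = 2. Thus [Q(α):Q] = 2.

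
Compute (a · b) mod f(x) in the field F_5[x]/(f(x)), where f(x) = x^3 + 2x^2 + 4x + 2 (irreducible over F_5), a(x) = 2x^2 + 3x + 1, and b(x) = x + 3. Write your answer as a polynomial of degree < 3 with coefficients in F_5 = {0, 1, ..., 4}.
a · b ≡ 2x + 4 (mod f(x))

Multiply in F_5[x]: a(x)·b(x) = (2x^2 + 3x + 1)·(x + 3) = 2x^3 + 4x^2 + 3. This has degree ≥ 3, so divide by f(x) over F_5: 2x^3 + 4x^2 + 3 = (2)·(x^3 + 2x^2 + 4x + 2) + (2x + 4). Hence a·b ≡ 2x + 4 (mod f). (F_5[x]/(f) is a field with 5^3 = 125 elements since f is irreducible of degree 3.)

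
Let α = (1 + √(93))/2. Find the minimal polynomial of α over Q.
m_α(x) = x^2 - x - 23

From 2α - 1 = √(93), squaring gives (2α - 1)^2 = 93, i.e. 4α^2 - 4α + 1 = 93, so α^2 - α + (1 - 93)/4 = 0. Since 93 ≡ 1 (mod 4), (1 - 93)/4 = -23 ∈ Z. The polynomial x^2 - x - 23 has discriminant 1 - 4·(-23) = 93, which is not a perfect square in Q (d = 93 is squarefree and ≠ 1), so x^2 - x - 23 is irreducible over Q. It is the minimal polynomial of α.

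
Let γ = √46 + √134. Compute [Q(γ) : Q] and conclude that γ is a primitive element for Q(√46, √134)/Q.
[Q(γ) : Q] = 4 (equivalently, Q(γ) = Q(√46, √134))

Obviously Q(γ) ⊆ Q(√46, √134), and [Q(√46, √134):Q] = 4 (since 46, 134 are distinct squarefree integers > 1 with 6164 not a perfect square). To show equality we compute the minimal polynomial of γ. From γ = √46 + √134: γ^2 = 46 + 2√(6164) + 134 = 180 + 2√(6164), so γ^2 - 180 = 2√(6164); squaring, (γ^2 - 180)^2 = 4·6164, i.e. γ^4 - 360γ^2 + 32400 - 24656 = 0, i.e. γ^4 - 360γ^2 + 7744 = 0. So γ is a root of x^4 - 360x^2 + 7744. This polynomial is irreducible over Q: it has no rational root (each ±√46 ± √134 is irrational), and any factorization into two quadratics over Q would force √(6164) ∈ Q (pairing opposite roots) or √46, √134 ∈ Q (other pairings), all impossible. Hence [Q(γ):Q] = 4 = [Q(√46, √134):Q], so Q(γ) = Q(√46, √134).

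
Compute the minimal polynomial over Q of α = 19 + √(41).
m_α(x) = x^2 - 38x + 320

From α - 19 = √(41), squaring gives (α - 19)^2 = 41, i.e. α^2 - 38α + 361 = 41, so α^2 - 38α + 320 = 0. The discriminant of x^2 - 38x + 320 is (-38)^2 - 4·(320) = 1444 - 1280 = 164, and 4·(41) is not a perfect square in Q since 41 is squarefree and ≠ 1. Hence x^2 - 38x + 320 is irreducible over Q and is the minimal polynomial of α.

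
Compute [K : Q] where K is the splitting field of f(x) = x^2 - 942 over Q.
[K : Q] = 2

f(x) = x^2 - 942 factors as (x - √942)(x + √942). The splitting field is K = Q(√942). Since 942 is squarefree and > 1, it is not a perfect square, so x^2 - 942 is irreducible over Q and [Q(√942) : Q] = 2. Hence [K : Q] = 2.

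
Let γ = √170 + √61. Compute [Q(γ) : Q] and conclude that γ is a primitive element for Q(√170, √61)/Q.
[Q(γ) : Q] = 4 (equivalently, Q(γ) = Q(√170, √61))

Obviously Q(γ) ⊆ Q(√170, √61), and [Q(√170, √61):Q] = 4 (since 170, 61 are distinct squarefree integers > 1 with 10370 not a perfect square). To show equality we compute the minimal polynomial of γ. From γ = √170 + √61: γ^2 = 170 + 2√(10370) + 61 = 231 + 2√(10370), so γ^2 - 231 = 2√(10370); squaring, (γ^2 - 231)^2 = 4·10370, i.e. γ^4 - 462γ^2 + 53361 - 41480 = 0, i.e. γ^4 - 462γ^2 + 11881 = 0. So γ is a root of x^4 - 462x^2 + 11881. This polynomial is irreducible over Q: it has no rational root (each ±√170 ± √61 is irrational), and any factorization into two quadratics over Q would force √(10370) ∈ Q (pairing opposite roots) or √170, √61 ∈ Q (other pairings), all impossible. Hence [Q(γ):Q] = 4 = [Q(√170, √61):Q], so Q(γ) = Q(√170, √61).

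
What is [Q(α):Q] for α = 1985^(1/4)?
[Q(α):Q] = 4

α is a root of x^4 - 1985. By Eisenstein's criterion at the prime p = 5 (which divides the constant term 1985 but p^2 = 25 does not, since 1985 is squarefree), x^4 - 1985 is irreducible over Q. Hence [Q(α):Q] = 4.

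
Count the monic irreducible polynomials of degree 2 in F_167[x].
There are 13861 monic irreducible polynomials of degree 2 over F_167

Each element of F_{167^2} that lies in no proper subfield is a root of exactly one monic irreducible of degree 2 over F_167, and each such polynomial has 2 distinct roots in F_{167^2}. By Möbius inversion the count is N_167(2) = (1/2) Σ_{d|2} μ(2/d) · 167^d = (1/2)(μ(2)·167^1 + μ(1)·167^2) = 27722/2 = 13861.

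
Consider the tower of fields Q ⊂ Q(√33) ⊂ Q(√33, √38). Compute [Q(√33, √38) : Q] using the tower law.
[Q(√33, √38) : Q] = 4

[Q(√33):Q] = 2 (min poly x^2 - 33, irreducible since 33 is squarefree > 1). For the top step, suppose √38 ∈ Q(√33), say √38 = c + d√33 with c, d ∈ Q. Squaring: 38 = c^2 + 33d^2 + 2cd√33. Since √33 ∉ Q this forces 2cd = 0. If d = 0 then √38 = c ∈ Q, contradicting 38 squarefree > 1. If c = 0 then 38 = 33d^2, so 33·38 = (33d)^2 is a perfect square in Q — but 33·38 = 1254 is not a perfect square (since 33 and 38 are distinct squarefree integers). Contradiction. Hence √38 ∉ Q(√33), so x^2 - 38 stays irreducible over Q(√33) and [Q(√33, √38) : Q(√33)] = 2. By the tower law, [Q(√33, √38) : Q] = 2 · 2 = 4.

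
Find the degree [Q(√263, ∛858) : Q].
[Q(√263, ∛858) : Q] = 6

Let L = Q(√263, ∛858). Since Q(√263) ⊂ L and [Q(√263):Q] = 2, the tower law gives 2 | [L:Q]. Likewise Q(∛858) ⊂ L with [Q(∛858):Q] = 3 (because 858 is not a perfect cube), so 3 | [L:Q]. As gcd(2,3) = 1, [L:Q] is divisible by 6. Conversely L is generated over Q by √263 and ∛858, so [L:Q] ≤ 2·3 = 6. Therefore [Q(√263, ∛858) : Q] = 6.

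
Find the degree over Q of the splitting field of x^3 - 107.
[K : Q] = 6

The roots of x^3 - 107 are ∛107, ω∛107, ω^2∛107 where ω = e^(2πi/3) is a primitive cube root of unity, so K = Q(∛107, ω). Now [Q(∛107):Q] = 3 (since 107 is not a perfect cube, x^3 - 107 is irreducible) and [Q(ω):Q] = 2. Both 2 and 3 divide [K:Q], and [K:Q] ≤ 3·2 = 6, so [K:Q] = 6. (Equivalently: Q(∛107) ⊂ R but ω ∉ R, so [K : Q(∛107)] = 2.)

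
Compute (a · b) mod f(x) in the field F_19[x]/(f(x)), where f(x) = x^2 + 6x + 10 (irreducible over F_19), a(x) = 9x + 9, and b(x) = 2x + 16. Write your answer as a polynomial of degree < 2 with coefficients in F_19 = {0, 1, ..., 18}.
a · b ≡ 16x + 2 (mod f(x))

Multiply in F_19[x]: a(x)·b(x) = (9x + 9)·(2x + 16) = 18x^2 + 10x + 11. This has degree ≥ 2, so divide by f(x) over F_19: 18x^2 + 10x + 11 = (18)·(x^2 + 6x + 10) + (16x + 2). Hence a·b ≡ 16x + 2 (mod f). (F_19[x]/(f) is a field with 19^2 = 361 elements since f is irreducible of degree 2.)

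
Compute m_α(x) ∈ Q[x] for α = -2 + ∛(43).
m_α(x) = x^3 + 6x^2 + 12x - 35

Set β = α + 2 = ∛(43), so β^3 = 43. Then (α + 2)^3 - 43 = 0, i.e. α is a root of g(x) = (x + 2)^3 - 43 = x^3 + 6x^2 + 12x - 35. Since g(x) = h(x + 2) where h(x) = x^3 - 43, and h is irreducible over Q (because 43 is not a perfect cube, so h has no rational root, and a monic cubic with no rational root is irreducible), g is also irreducible (irreducibility is preserved under the substitution x → x + 2). Hence m_α(x) = x^3 + 6x^2 + 12x - 35.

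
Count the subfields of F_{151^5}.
F_{151^5} has 2 subfields

The subfields of F_{p^n} are exactly the fields F_{p^d} for d | n (each is the fixed field of the unique index-d subgroup of Gal(F_{p^n}/F_p) ≅ Z/nZ). The divisors of n = 5 are {1, 5}, giving 2 subfields: F_{151^1}, F_{151^5}.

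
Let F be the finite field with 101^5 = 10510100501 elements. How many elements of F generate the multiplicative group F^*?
There are φ(10510100500) = 4057200000 primitive elements

F_q^* is cyclic of order q - 1 = 10510100500. A cyclic group of order m has exactly φ(m) generators. Here m = 10510100500 = 2^2 · 5^3 · 31 · 491 · 1381, so the number of primitive elements is φ(10510100500) = 4057200000.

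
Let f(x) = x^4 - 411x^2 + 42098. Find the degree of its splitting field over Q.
[K : Q] = 4

Solving the quadratic in x^2: x^2 = (411 ± √(411^2 - 4·42098))/2 = (411 ± √529)/2 = (411 ± 23)/2, giving x^2 = 217 or x^2 = 194. So f(x) = (x^2 - 217)(x^2 - 194) and the roots of f are ±√217, ±√194. Hence the splitting field is K = Q(√217, √194). Since 217 and 194 are distinct squarefree integers > 1, their product 42098 is not a perfect square, so √194 ∉ Q(√217). By the tower law [K:Q] = [Q(√217,√194):Q(√217)] · [Q(√217):Q] = 2 · 2 = 4.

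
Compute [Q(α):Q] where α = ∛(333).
[Q(α):Q] = 3

The minimal polynomial of α is x^3 - 333, irreducible over Q since 333 is not a perfect cube (so x^3 - 333 has no rational root). Hence [Q(α):Q] = deg(m_α) = 3.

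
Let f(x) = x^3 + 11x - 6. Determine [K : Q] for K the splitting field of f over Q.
[K : Q] = 6

By the rational root test, any rational root of the monic integer polynomial f(x) = x^3 + 11x - 6 must be an integer dividing the constant term -6, i.e. one of ±{1, 2, 3, 6}. Evaluating: f(1) = 6, f(-1) = -18, f(2) = 24, f(-2) = -36, f(3) = 54, f(-3) = -66, f(6) = 276, f(-6) = -288; none is 0, so f has no rational root and is therefore irreducible over Q (a cubic with no linear factor over a field is irreducible). For an irreducible cubic, the Galois group is A_3 or S_3 according as the discriminant disc(f) = -4a^3 - 27b^2 = -4·(11)^3 - 27·(-6)^2 = -6296 is or is not a square in Q. Here disc(f) = -6296 is not a perfect square in Q, so the Galois group of f over Q is not contained in A_3 and must be all of S_3. The splitting field has degree |S_3| = 6 over Q, so [K : Q] = 6.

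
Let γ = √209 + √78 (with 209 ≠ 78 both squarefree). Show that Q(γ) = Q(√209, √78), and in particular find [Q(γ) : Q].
[Q(γ) : Q] = 4 (equivalently, Q(γ) = Q(√209, √78))

Obviously Q(γ) ⊆ Q(√209, √78), and [Q(√209, √78):Q] = 4 (since 209, 78 are distinct squarefree integers > 1 with 16302 not a perfect square). To show equality we compute the minimal polynomial of γ. From γ = √209 + √78: γ^2 = 209 + 2√(16302) + 78 = 287 + 2√(16302), so γ^2 - 287 = 2√(16302); squaring, (γ^2 - 287)^2 = 4·16302, i.e. γ^4 - 574γ^2 + 82369 - 65208 = 0, i.e. γ^4 - 574γ^2 + 17161 = 0. So γ is a root of x^4 - 574x^2 + 17161. This polynomial is irreducible over Q: it has no rational root (each ±√209 ± √78 is irrational), and any factorization into two quadratics over Q would force √(16302) ∈ Q (pairing opposite roots) or √209, √78 ∈ Q (other pairings), all impossible. Hence [Q(γ):Q] = 4 = [Q(√209, √78):Q], so Q(γ) = Q(√209, √78).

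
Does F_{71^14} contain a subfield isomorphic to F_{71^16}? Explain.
No: F_{71^16} is not a subfield of F_{71^14}

F_{p^m} embeds in F_{p^n} iff m | n. Here 16 ∤ 14 (since 14 = 0·16 + 14 with remainder 14 ≠ 0), so F_{71^16} is not a subfield of F_{71^14}. Equivalently: if it were, the tower law would give 16 = [F_{71^16}:F_71] dividing [F_{71^14}:F_71] = 14, contradiction.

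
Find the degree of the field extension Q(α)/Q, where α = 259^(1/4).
[Q(α):Q] = 4

α is a root of x^4 - 259. By Eisenstein's criterion at the prime p = 7 (which divides the constant term 259 but p^2 = 49 does not, since 259 is squarefree), x^4 - 259 is irreducible over Q. Hence [Q(α):Q] = 4.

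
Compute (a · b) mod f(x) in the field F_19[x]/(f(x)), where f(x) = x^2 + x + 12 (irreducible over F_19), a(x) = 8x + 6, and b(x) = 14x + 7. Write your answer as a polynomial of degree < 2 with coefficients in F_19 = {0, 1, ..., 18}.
a · b ≡ 9x + 9 (mod f(x))

Multiply in F_19[x]: a(x)·b(x) = (8x + 6)·(14x + 7) = 17x^2 + 7x + 4. This has degree ≥ 2, so divide by f(x) over F_19: 17x^2 + 7x + 4 = (17)·(x^2 + x + 12) + (9x + 9). Hence a·b ≡ 9x + 9 (mod f). (F_19[x]/(f) is a field with 19^2 = 361 elements since f is irreducible of degree 2.)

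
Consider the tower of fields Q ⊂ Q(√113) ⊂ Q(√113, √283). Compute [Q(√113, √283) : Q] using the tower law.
[Q(√113, √283) : Q] = 4

[Q(√113):Q] = 2 (min poly x^2 - 113, irreducible since 113 is squarefree > 1). For the top step, suppose √283 ∈ Q(√113), say √283 = c + d√113 with c, d ∈ Q. Squaring: 283 = c^2 + 113d^2 + 2cd√113. Since √113 ∉ Q this forces 2cd = 0. If d = 0 then √283 = c ∈ Q, contradicting 283 squarefree > 1. If c = 0 then 283 = 113d^2, so 113·283 = (113d)^2 is a perfect square in Q — but 113·283 = 31979 is not a perfect square (since 113 and 283 are distinct squarefree integers). Contradiction. Hence √283 ∉ Q(√113), so x^2 - 283 stays irreducible over Q(√113) and [Q(√113, √283) : Q(√113)] = 2. By the tower law, [Q(√113, √283) : Q] = 2 · 2 = 4.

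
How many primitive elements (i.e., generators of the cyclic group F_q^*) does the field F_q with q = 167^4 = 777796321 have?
There are φ(777796320) = 175577088 primitive elements

F_q^* is cyclic of order q - 1 = 777796320. A cyclic group of order m has exactly φ(m) generators. Here m = 777796320 = 2^5 · 3 · 5 · 7 · 83 · 2789, so the number of primitive elements is φ(777796320) = 175577088.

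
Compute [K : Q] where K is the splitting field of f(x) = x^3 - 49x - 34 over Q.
[K : Q] = 6

By the rational root test, any rational root of the monic integer polynomial f(x) = x^3 - 49x - 34 must be an integer dividing the constant term -34, i.e. one of ±{1, 2, 17, 34}. Evaluating: f(1) = -82, f(-1) = 14, f(2) = -124, f(-2) = 56, f(17) = 4046, f(-17) = -4114, f(34) = 37604, f(-34) = -37672; none is 0, so f has no rational root and is therefore irreducible over Q (a cubic with no linear factor over a field is irreducible). For an irreducible cubic, the Galois group is A_3 or S_3 according as the discriminant disc(f) = -4a^3 - 27b^2 = -4·(-49)^3 - 27·(-34)^2 = 439384 is or is not a square in Q. Here disc(f) = 439384 is not a perfect square in Q, so the Galois group of f over Q is not contained in A_3 and must be all of S_3. The splitting field has degree |S_3| = 6 over Q, so [K : Q] = 6.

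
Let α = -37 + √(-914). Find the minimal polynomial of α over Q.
m_α(x) = x^2 + 74x + 2283

From α + 37 = √(-914), squaring gives (α + 37)^2 = -914, i.e. α^2 + 74α + 1369 = -914, so α^2 + 74α + 2283 = 0. The discriminant of x^2 + 74x + 2283 is (74)^2 - 4·(2283) = 5476 - 9132 = -3656, and 4·(-914) is not a perfect square in Q since -914 is squarefree and ≠ 1. Hence x^2 + 74x + 2283 is irreducible over Q and is the minimal polynomial of α.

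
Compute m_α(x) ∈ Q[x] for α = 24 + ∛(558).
m_α(x) = x^3 - 72x^2 + 1728x - 14382

Set β = α - 24 = ∛(558), so β^3 = 558. Then (α - 24)^3 - 558 = 0, i.e. α is a root of g(x) = (x - 24)^3 - 558 = x^3 - 72x^2 + 1728x - 14382. Since g(x) = h(x - 24) where h(x) = x^3 - 558, and h is irreducible over Q (because 558 is not a perfect cube, so h has no rational root, and a monic cubic with no rational root is irreducible), g is also irreducible (irreducibility is preserved under the substitution x → x - 24). Hence m_α(x) = x^3 - 72x^2 + 1728x - 14382.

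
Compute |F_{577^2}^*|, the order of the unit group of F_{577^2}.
|F_{577^2}^*| = 332928

F_{577^2} has 577^2 = 332929 elements; its multiplicative group consists of all nonzero elements, so |F_{577^2}^*| = 332929 - 1 = 332928. (It is cyclic since any finite subgroup of the multiplicative group of a field is cyclic.)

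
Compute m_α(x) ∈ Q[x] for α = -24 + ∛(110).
m_α(x) = x^3 + 72x^2 + 1728x + 13714

Set β = α + 24 = ∛(110), so β^3 = 110. Then (α + 24)^3 - 110 = 0, i.e. α is a root of g(x) = (x + 24)^3 - 110 = x^3 + 72x^2 + 1728x + 13714. Since g(x) = h(x + 24) where h(x) = x^3 - 110, and h is irreducible over Q (because 110 is not a perfect cube, so h has no rational root, and a monic cubic with no rational root is irreducible), g is also irreducible (irreducibility is preserved under the substitution x → x + 24). Hence m_α(x) = x^3 + 72x^2 + 1728x + 13714.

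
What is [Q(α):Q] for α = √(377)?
[Q(α):Q] = 2

[Q(α):Q] equals the degree of the minimal polynomial of α. Here α^2 = 377 and x^2 - 377 is irreducible (d = 377 is squarefree, ≠ 1, hence not a square), so deg(m_α) = 2. Thus [Q(α):Q] = 2.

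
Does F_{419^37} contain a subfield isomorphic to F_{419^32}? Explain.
No: F_{419^32} is not a subfield of F_{419^37}

F_{p^m} embeds in F_{p^n} iff m | n. Here 32 ∤ 37 (since 37 = 1·32 + 5 with remainder 5 ≠ 0), so F_{419^32} is not a subfield of F_{419^37}. Equivalently: if it were, the tower law would give 32 = [F_{419^32}:F_419] dividing [F_{419^37}:F_419] = 37, contradiction.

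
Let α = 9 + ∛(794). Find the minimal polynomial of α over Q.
m_α(x) = x^3 - 27x^2 + 243x - 1523

Set β = α - 9 = ∛(794), so β^3 = 794. Then (α - 9)^3 - 794 = 0, i.e. α is a root of g(x) = (x - 9)^3 - 794 = x^3 - 27x^2 + 243x - 1523. Since g(x) = h(x - 9) where h(x) = x^3 - 794, and h is irreducible over Q (because 794 is not a perfect cube, so h has no rational root, and a monic cubic with no rational root is irreducible), g is also irreducible (irreducibility is preserved under the substitution x → x - 9). Hence m_α(x) = x^3 - 27x^2 + 243x - 1523.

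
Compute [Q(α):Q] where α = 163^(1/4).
[Q(α):Q] = 4

α is a root of x^4 - 163. By Eisenstein's criterion at the prime p = 163 (which divides the constant term 163 but p^2 = 26569 does not, since 163 is squarefree), x^4 - 163 is irreducible over Q. Hence [Q(α):Q] = 4.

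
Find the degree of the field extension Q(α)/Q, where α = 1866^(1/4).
[Q(α):Q] = 4

α is a root of x^4 - 1866. By Eisenstein's criterion at the prime p = 2 (which divides the constant term 1866 but p^2 = 4 does not, since 1866 is squarefree), x^4 - 1866 is irreducible over Q. Hence [Q(α):Q] = 4.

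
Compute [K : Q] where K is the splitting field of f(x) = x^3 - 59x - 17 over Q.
[K : Q] = 6

By the rational root test, any rational root of the monic integer polynomial f(x) = x^3 - 59x - 17 must be an integer dividing the constant term -17, i.e. one of ±{1, 17}. Evaluating: f(1) = -75, f(-1) = 41, f(17) = 3893, f(-17) = -3927; none is 0, so f has no rational root and is therefore irreducible over Q (a cubic with no linear factor over a field is irreducible). For an irreducible cubic, the Galois group is A_3 or S_3 according as the discriminant disc(f) = -4a^3 - 27b^2 = -4·(-59)^3 - 27·(-17)^2 = 813713 is or is not a square in Q. Here disc(f) = 813713 is not a perfect square in Q, so the Galois group of f over Q is not contained in A_3 and must be all of S_3. The splitting field has degree |S_3| = 6 over Q, so [K : Q] = 6.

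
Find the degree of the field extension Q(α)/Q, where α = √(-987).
[Q(α):Q] = 2

[Q(α):Q] equals the degree of the minimal polynomial of α. Here α^2 = -987 and x^2 + 987 is irreducible (d = -987 is squarefree, ≠ 1, hence not a square), so deg(m_α) = 2. Thus [Q(α):Q] = 2.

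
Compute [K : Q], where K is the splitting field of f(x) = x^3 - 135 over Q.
[K : Q] = 6

The roots of x^3 - 135 are ∛135, ω∛135, ω^2∛135 where ω = e^(2πi/3) is a primitive cube root of unity, so K = Q(∛135, ω). Now [Q(∛135):Q] = 3 (since 135 is not a perfect cube, x^3 - 135 is irreducible) and [Q(ω):Q] = 2. Both 2 and 3 divide [K:Q], and [K:Q] ≤ 3·2 = 6, so [K:Q] = 6. (Equivalently: Q(∛135) ⊂ R but ω ∉ R, so [K : Q(∛135)] = 2.)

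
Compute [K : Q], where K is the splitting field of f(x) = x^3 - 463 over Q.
[K : Q] = 6

The roots of x^3 - 463 are ∛463, ω∛463, ω^2∛463 where ω = e^(2πi/3) is a primitive cube root of unity, so K = Q(∛463, ω). Now [Q(∛463):Q] = 3 (since 463 is not a perfect cube, x^3 - 463 is irreducible) and [Q(ω):Q] = 2. Both 2 and 3 divide [K:Q], and [K:Q] ≤ 3·2 = 6, so [K:Q] = 6. (Equivalently: Q(∛463) ⊂ R but ω ∉ R, so [K : Q(∛463)] = 2.)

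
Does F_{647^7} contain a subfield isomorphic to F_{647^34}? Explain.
No: F_{647^34} is not a subfield of F_{647^7}

F_{p^m} embeds in F_{p^n} iff m | n. Here 34 ∤ 7 (since 7 = 0·34 + 7 with remainder 7 ≠ 0), so F_{647^34} is not a subfield of F_{647^7}. Equivalently: if it were, the tower law would give 34 = [F_{647^34}:F_647] dividing [F_{647^7}:F_647] = 7, contradiction.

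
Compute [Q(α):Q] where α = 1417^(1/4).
[Q(α):Q] = 4

α is a root of x^4 - 1417. By Eisenstein's criterion at the prime p = 13 (which divides the constant term 1417 but p^2 = 169 does not, since 1417 is squarefree), x^4 - 1417 is irreducible over Q. Hence [Q(α):Q] = 4.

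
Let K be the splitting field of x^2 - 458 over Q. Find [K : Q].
[K : Q] = 2

f(x) = x^2 - 458 factors as (x - √458)(x + √458). The splitting field is K = Q(√458). Since 458 is squarefree and > 1, it is not a perfect square, so x^2 - 458 is irreducible over Q and [Q(√458) : Q] = 2. Hence [K : Q] = 2.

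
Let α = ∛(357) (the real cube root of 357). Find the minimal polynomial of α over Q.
m_α(x) = x^3 - 357

α satisfies α^3 = 357, so x^3 - 357 annihilates α. By the rational root test, a rational root p/q (in lowest terms) of x^3 - 357 would satisfy p^3 = 357 q^3, forcing q = 1 and p^3 = 357; but 357 is not a perfect cube, contradiction. A monic cubic over Q with no rational root is irreducible (any nontrivial factorization would include a linear factor). Hence x^3 - 357 is the minimal polynomial of α, and in particular [Q(α):Q] = 3.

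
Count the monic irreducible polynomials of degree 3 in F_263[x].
There are 6063728 monic irreducible polynomials of degree 3 over F_263

Each element of F_{263^3} that lies in no proper subfield is a root of exactly one monic irreducible of degree 3 over F_263, and each such polynomial has 3 distinct roots in F_{263^3}. By Möbius inversion the count is N_263(3) = (1/3) Σ_{d|3} μ(3/d) · 263^d = (1/3)(μ(3)·263^1 + μ(1)·263^3) = 18191184/3 = 6063728.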